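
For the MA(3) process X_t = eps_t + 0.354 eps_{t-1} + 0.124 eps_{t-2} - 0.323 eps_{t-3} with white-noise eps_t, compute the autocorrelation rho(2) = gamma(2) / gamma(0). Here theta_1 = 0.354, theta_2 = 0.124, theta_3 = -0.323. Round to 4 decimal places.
\rho(2) = 0.0078

For an MA(q) process with theta_0 = 1, the autocovariance is
  gamma(k) = sigma^2 * sum_{i=0..q-k} theta_i * theta_{i+k},
and rho(k) = gamma(k) / gamma(0). Sigma^2 cancels.
  numerator   = (1)*(0.124) + (0.354)*(-0.323) = 0.009658.
  denominator = (1)^2 + (0.354)^2 + (0.124)^2 + (-0.323)^2 = 1.245021.
  rho(2) = 0.009658 / 1.245021 = 0.0078.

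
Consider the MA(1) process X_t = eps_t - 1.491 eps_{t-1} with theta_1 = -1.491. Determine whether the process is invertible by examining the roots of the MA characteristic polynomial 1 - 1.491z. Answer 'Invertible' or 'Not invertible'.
\text{Not invertible}

The MA(q) characteristic polynomial is P(z) = 1 - 1.491z.
Invertibility requires all roots to lie outside the unit circle, i.e. |z| > 1 for every root.
This is linear in z: 1 + (-1.491) z = 0  =>  z = -1/(-1.491) = 0.670691,  |z| = 0.670691.
Moduli of all roots: 0.6707.
All moduli strictly greater than 1? No.
Verdict: Not invertible.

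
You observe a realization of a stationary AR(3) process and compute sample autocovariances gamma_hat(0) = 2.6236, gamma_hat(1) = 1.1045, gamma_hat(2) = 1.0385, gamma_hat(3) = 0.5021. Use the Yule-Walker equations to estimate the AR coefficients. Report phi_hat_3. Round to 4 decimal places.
\hat\phi_{3} = -0.0560

The Yule-Walker equations for an AR(p) process read, in matrix form,
  Gamma_p phi = r_p,   with   (Gamma_p)_{ij} = gamma(|i - j|),
                       (r_p)_i = gamma(i),   i,j = 1..p.
Substitute the sample gammas (Toeplitz matrix and right-hand side of size 3):
  Gamma_p = [[2.6236, 1.1045, 1.0385], [1.1045, 2.6236, 1.1045], [1.0385, 1.1045, 2.6236]]
  r_p     = [1.1045, 1.0385, 0.5021]
Written out (R1..R3):
  (R1) 2.6236 phi_1 + 1.1045 phi_2 + 1.0385 phi_3 = 1.1045
  (R2) 1.1045 phi_1 + 2.6236 phi_2 + 1.1045 phi_3 = 1.0385
  (R3) 1.0385 phi_1 + 1.1045 phi_2 + 2.6236 phi_3 = 0.5021
Gaussian elimination:
  R2 <- R2 - (1.1045/2.6236) R1 = R2 - (0.420986) R1:  2.15862 phi_2 + 0.667306 phi_3 = 0.57352
  R3 <- R3 - (1.0385/2.6236) R1 = R3 - (0.39583) R1:  0.667306 phi_2 + 2.21253 phi_3 = 0.064906
  R3 <- R3 - (0.667306/2.15862) R2 = R3 - (0.309135) R2:  2.006243 phi_3 = -0.11239
Back-substitution:
  phi_hat_3 = -0.11239 / 2.006243 = -0.05602
  phi_hat_2 = (0.57352 - (0.667306)(-0.05602)) / 2.15862 = 0.283006
  phi_hat_1 = (1.1045 - (1.1045)(0.283006) - (1.0385)(-0.05602)) / 2.6236 = 0.324019
So phi_hat = [0.3240, 0.2830, -0.0560].
Therefore phi_hat_3 = -0.0560.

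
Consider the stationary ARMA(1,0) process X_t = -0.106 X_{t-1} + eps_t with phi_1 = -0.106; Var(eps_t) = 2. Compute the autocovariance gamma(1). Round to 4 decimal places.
\gamma(1) = -0.2144

Multiply the model equation by X_{t-k} and take expectations. With theta_0 = psi_0 = 1 and psi_j the MA(infinity) weights, this gives
  gamma(k) - sum_i phi_i gamma(k-i) = c_k,
  c_k = sigma^2 * sum_{j=k..q} theta_j psi_{j-k}   (c_k = 0 for k > q),
using gamma(-m) = gamma(m).
Pure AR (q = 0): c_0 = sigma^2 = 2, c_k = 0 for k >= 1.
Equations for k = 0 and k = 1 (AR order 1):
  gamma(0) = phi_1 gamma(1) + c_0
  gamma(1) = phi_1 gamma(0) + c_1
Substituting the second into the first: gamma(0) (1 - phi_1^2) = c_0 + phi_1 c_1, so
  gamma(0) = c_0 / (1 - phi_1^2) = 2 / (1 - (-0.106)^2) = 2 / 0.988764 = 2.022727.
  gamma(1) = phi_1 gamma(0) = (-0.106)(2.022727) = -0.214409.
Therefore gamma(1) = -0.2144 (to 4 decimal places).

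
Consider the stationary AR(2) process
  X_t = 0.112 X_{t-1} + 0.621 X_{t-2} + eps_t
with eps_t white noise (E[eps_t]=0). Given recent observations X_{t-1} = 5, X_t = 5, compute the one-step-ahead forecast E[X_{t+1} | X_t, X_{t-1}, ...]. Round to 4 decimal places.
E[X_{t+1} \mid \mathcal F_t] = 3.6650

For an AR(p) model X_t = c + sum_i phi_i X_{t-i} + eps_t, the
one-step-ahead conditional mean is
  E[X_{t+1} | X_t, ...] = c + sum_i phi_i X_{t+1-i}.
Substitute known values:
  E[X_{t+1} | ...] = (0.112) * (5) + (0.621) * (5)
                   = 3.6650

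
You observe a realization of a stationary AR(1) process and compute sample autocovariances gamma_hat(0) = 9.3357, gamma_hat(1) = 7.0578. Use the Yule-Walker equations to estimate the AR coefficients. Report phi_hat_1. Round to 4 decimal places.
\hat\phi_{1} = 0.7560

The Yule-Walker equations for an AR(p) process read, in matrix form,
  Gamma_p phi = r_p,   with   (Gamma_p)_{ij} = gamma(|i - j|),
                       (r_p)_i = gamma(i),   i,j = 1..p.
Substitute the sample gammas (Toeplitz matrix and right-hand side of size 1):
  Gamma_p = [[9.3357]]
  r_p     = [7.0578]
With p = 1 this is the single equation gamma(0) phi_1 = gamma(1):
  phi_hat_1 = gamma(1) / gamma(0) = 7.0578 / 9.3357 = 0.7560.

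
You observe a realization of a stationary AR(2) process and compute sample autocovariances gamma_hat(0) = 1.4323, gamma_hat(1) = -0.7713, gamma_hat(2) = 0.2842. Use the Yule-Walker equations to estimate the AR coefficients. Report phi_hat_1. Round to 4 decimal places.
\hat\phi_{1} = -0.6080

The Yule-Walker equations for an AR(p) process read, in matrix form,
  Gamma_p phi = r_p,   with   (Gamma_p)_{ij} = gamma(|i - j|),
                       (r_p)_i = gamma(i),   i,j = 1..p.
Substitute the sample gammas (Toeplitz matrix and right-hand side of size 2):
  Gamma_p = [[1.4323, -0.7713], [-0.7713, 1.4323]]
  r_p     = [-0.7713, 0.2842]
Written out:
  1.4323 phi_1 - 0.7713 phi_2 = -0.7713
  -0.7713 phi_1 + 1.4323 phi_2 = 0.2842
Solve by Cramer's rule:
  det = gamma(0)^2 - gamma(1)^2 = (1.4323)^2 - (-0.7713)^2 = 2.05148329 - 0.59490369 = 1.4565796
  phi_hat_1 = [gamma(1) gamma(0) - gamma(1) gamma(2)] / det = [(-0.7713)(1.4323) - (-0.7713)(0.2842)] / 1.4565796 = -0.88552953 / 1.4565796 = -0.608
  phi_hat_2 = [gamma(0) gamma(2) - gamma(1)^2] / det = [(1.4323)(0.2842) - (-0.7713)^2] / 1.4565796 = -0.18784403 / 1.4565796 = -0.129
So phi_hat = [-0.6080, -0.1290].
Therefore phi_hat_1 = -0.6080.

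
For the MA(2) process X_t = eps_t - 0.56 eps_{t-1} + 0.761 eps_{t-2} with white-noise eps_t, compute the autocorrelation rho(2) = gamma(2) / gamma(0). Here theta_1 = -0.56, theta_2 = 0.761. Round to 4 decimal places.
\rho(2) = 0.4021

For an MA(q) process with theta_0 = 1, the autocovariance is
  gamma(k) = sigma^2 * sum_{i=0..q-k} theta_i * theta_{i+k},
and rho(k) = gamma(k) / gamma(0). Sigma^2 cancels.
  numerator   = (1)*(0.761) = 0.761.
  denominator = (1)^2 + (-0.56)^2 + (0.761)^2 = 1.892721.
  rho(2) = 0.761 / 1.892721 = 0.4021.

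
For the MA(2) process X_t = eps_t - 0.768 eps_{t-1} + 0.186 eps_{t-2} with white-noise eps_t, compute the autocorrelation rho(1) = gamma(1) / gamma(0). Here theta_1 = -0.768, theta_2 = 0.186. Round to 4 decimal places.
\rho(1) = -0.5607

For an MA(q) process with theta_0 = 1, the autocovariance is
  gamma(k) = sigma^2 * sum_{i=0..q-k} theta_i * theta_{i+k},
and rho(k) = gamma(k) / gamma(0). Sigma^2 cancels.
  numerator   = (1)*(-0.768) + (-0.768)*(0.186) = -0.910848.
  denominator = (1)^2 + (-0.768)^2 + (0.186)^2 = 1.62442.
  rho(1) = -0.910848 / 1.62442 = -0.5607.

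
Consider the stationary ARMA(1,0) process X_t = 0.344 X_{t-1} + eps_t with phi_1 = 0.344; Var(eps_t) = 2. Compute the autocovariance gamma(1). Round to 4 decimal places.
\gamma(1) = 0.7803

Multiply the model equation by X_{t-k} and take expectations. With theta_0 = psi_0 = 1 and psi_j the MA(infinity) weights, this gives
  gamma(k) - sum_i phi_i gamma(k-i) = c_k,
  c_k = sigma^2 * sum_{j=k..q} theta_j psi_{j-k}   (c_k = 0 for k > q),
using gamma(-m) = gamma(m).
Pure AR (q = 0): c_0 = sigma^2 = 2, c_k = 0 for k >= 1.
Equations for k = 0 and k = 1 (AR order 1):
  gamma(0) = phi_1 gamma(1) + c_0
  gamma(1) = phi_1 gamma(0) + c_1
Substituting the second into the first: gamma(0) (1 - phi_1^2) = c_0 + phi_1 c_1, so
  gamma(0) = c_0 / (1 - phi_1^2) = 2 / (1 - (0.344)^2) = 2 / 0.881664 = 2.268438.
  gamma(1) = phi_1 gamma(0) = (0.344)(2.268438) = 0.780343.
Therefore gamma(1) = 0.7803 (to 4 decimal places).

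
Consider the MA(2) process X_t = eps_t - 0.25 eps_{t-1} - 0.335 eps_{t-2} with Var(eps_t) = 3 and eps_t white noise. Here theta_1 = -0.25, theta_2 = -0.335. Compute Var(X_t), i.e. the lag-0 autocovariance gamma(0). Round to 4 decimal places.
\gamma(0) = 3.5242

For an MA(q) process X_t = eps_t + sum_i theta_i eps_{t-i} with
Var(eps_t) = sigma^2, the variance is
  gamma(0) = sigma^2 * (1 + sum_i theta_i^2).
  sum_i theta_i^2 = (-0.25)^2 + (-0.335)^2 = 0.0625 + 0.112225 = 0.174725.
  gamma(0) = 3 * (1 + 0.174725) = 3 * 1.174725 = 3.524175, which rounds to 3.5242.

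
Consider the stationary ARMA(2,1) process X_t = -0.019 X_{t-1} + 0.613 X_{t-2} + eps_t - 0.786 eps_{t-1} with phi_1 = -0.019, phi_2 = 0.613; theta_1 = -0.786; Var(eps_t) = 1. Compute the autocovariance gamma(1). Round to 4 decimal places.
\gamma(1) = -2.1646

Multiply the model equation by X_{t-k} and take expectations. With theta_0 = psi_0 = 1 and psi_j the MA(infinity) weights, this gives
  gamma(k) - sum_i phi_i gamma(k-i) = c_k,
  c_k = sigma^2 * sum_{j=k..q} theta_j psi_{j-k}   (c_k = 0 for k > q),
using gamma(-m) = gamma(m).
psi-weights needed (psi_j = theta_j + sum_i phi_i psi_{j-i}):
  psi_1 = theta_1 + phi_1 = -0.786 + (-0.019) = -0.805
Right-hand sides:
  c_0 = sigma^2 (1 + theta_1 psi_1) = 1 * (1 + (-0.786)(-0.805)) = 1 * 1.63273 = 1.63273
  c_1 = sigma^2 theta_1 = 1 * (-0.786) = -0.786
  c_2 = 0
Equations for k = 0, 1, 2 (AR order 2, c_2 = 0):
  (E0) gamma(0) = phi_1 gamma(1) + phi_2 gamma(2) + c_0
  (E1) gamma(1) = phi_1 gamma(0) + phi_2 gamma(1) + c_1
  (E2) gamma(2) = phi_1 gamma(1) + phi_2 gamma(0)
From (E1): gamma(1) = A gamma(0) + B with
  A = phi_1 / (1 - phi_2) = -0.019 / 0.387 = -0.049096,   B = c_1 / (1 - phi_2) = -0.786 / 0.387 = -2.031008.
Insert (E2) into (E0): gamma(0) (1 - phi_2^2) = phi_1 (1 + phi_2) gamma(1) + c_0.
  phi_1 (1 + phi_2) = (-0.019)(1.613) = -0.030647,   1 - phi_2^2 = 0.624231.
Replace gamma(1) by A gamma(0) + B and collect gamma(0):
  gamma(0) [0.624231 - (-0.030647)(-0.049096)] = (-0.030647)(-2.031008) + 1.63273
  gamma(0) * 0.622726 = 1.694974
  gamma(0) = 1.694974 / 0.622726 = 2.72186.
  gamma(1) = A gamma(0) + B = (-0.049096)(2.72186) + (-2.031008) = -2.164639.
Therefore gamma(1) = -2.1646 (to 4 decimal places).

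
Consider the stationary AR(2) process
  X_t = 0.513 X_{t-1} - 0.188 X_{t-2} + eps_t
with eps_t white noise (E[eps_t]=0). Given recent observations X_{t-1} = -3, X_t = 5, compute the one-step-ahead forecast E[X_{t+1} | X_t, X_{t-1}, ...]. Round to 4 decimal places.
E[X_{t+1} \mid \mathcal F_t] = 3.1290

For an AR(p) model X_t = c + sum_i phi_i X_{t-i} + eps_t, the
one-step-ahead conditional mean is
  E[X_{t+1} | X_t, ...] = c + sum_i phi_i X_{t+1-i}.
Substitute known values:
  E[X_{t+1} | ...] = (0.513) * (5) + (-0.188) * (-3)
                   = 3.1290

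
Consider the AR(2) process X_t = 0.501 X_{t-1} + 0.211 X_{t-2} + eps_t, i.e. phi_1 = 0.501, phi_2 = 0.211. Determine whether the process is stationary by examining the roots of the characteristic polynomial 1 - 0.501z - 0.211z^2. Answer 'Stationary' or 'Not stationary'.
\text{Stationary}

The AR(p) characteristic polynomial is P(z) = 1 - 0.501z - 0.211z^2.
Stationarity requires all roots to lie outside the unit circle, i.e. |z| > 1 for every root.
Set 1 + (-0.501) z + (-0.211) z^2 = 0, i.e. a z^2 + b z + c = 0 with a = -0.211, b = -0.501, c = 1.
Discriminant D = b^2 - 4ac = (-0.501)^2 - 4*(-0.211)*1 = 0.251001 - (-0.844) = 1.095001.
D >= 0, so the roots are real: z = (-b +/- sqrt(D)) / (2a) = (0.501 +/- 1.046423) / (-0.422).
  z_1 = (0.501 + 1.046423) / (-0.422) = -3.6669,   |z_1| = 3.6669.
  z_2 = (0.501 - 1.046423) / (-0.422) = 1.2925,   |z_2| = 1.2925.
Moduli of all roots: 3.6669, 1.2925.
All moduli strictly greater than 1? Yes.
Verdict: Stationary.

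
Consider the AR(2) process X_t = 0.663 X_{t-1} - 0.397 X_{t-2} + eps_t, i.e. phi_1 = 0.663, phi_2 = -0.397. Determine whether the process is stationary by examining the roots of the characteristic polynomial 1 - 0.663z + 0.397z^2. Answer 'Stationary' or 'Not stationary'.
\text{Stationary}

The AR(p) characteristic polynomial is P(z) = 1 - 0.663z + 0.397z^2.
Stationarity requires all roots to lie outside the unit circle, i.e. |z| > 1 for every root.
Set 1 + (-0.663) z + (0.397) z^2 = 0, i.e. a z^2 + b z + c = 0 with a = 0.397, b = -0.663, c = 1.
Discriminant D = b^2 - 4ac = (-0.663)^2 - 4*(0.397)*1 = 0.439569 - (1.588) = -1.148431.
D < 0, so the roots are the complex-conjugate pair z = (-b +/- i sqrt(-D)) / (2a) = 0.835 +/- 1.3497i.
For a conjugate pair |z|^2 = z * conj(z) = (product of roots) = c/a = 1/(0.397) = 2.518892, so |z| = sqrt(2.518892) = 1.5871 for both roots.
Moduli of all roots: 1.5871, 1.5871.
All moduli strictly greater than 1? Yes.
Verdict: Stationary.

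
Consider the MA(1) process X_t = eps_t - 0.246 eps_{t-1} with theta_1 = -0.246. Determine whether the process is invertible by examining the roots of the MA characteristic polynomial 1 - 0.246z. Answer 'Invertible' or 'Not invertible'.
\text{Invertible}

The MA(q) characteristic polynomial is P(z) = 1 - 0.246z.
Invertibility requires all roots to lie outside the unit circle, i.e. |z| > 1 for every root.
This is linear in z: 1 + (-0.246) z = 0  =>  z = -1/(-0.246) = 4.065041,  |z| = 4.065041.
Moduli of all roots: 4.0650.
All moduli strictly greater than 1? Yes.
Verdict: Invertible.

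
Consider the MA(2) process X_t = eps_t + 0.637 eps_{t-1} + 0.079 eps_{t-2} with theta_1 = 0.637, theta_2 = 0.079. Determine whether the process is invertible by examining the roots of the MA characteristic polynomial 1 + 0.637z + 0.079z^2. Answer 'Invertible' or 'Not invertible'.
\text{Invertible}

The MA(q) characteristic polynomial is P(z) = 1 + 0.637z + 0.079z^2.
Invertibility requires all roots to lie outside the unit circle, i.e. |z| > 1 for every root.
Set 1 + (0.637) z + (0.079) z^2 = 0, i.e. a z^2 + b z + c = 0 with a = 0.079, b = 0.637, c = 1.
Discriminant D = b^2 - 4ac = (0.637)^2 - 4*(0.079)*1 = 0.405769 - (0.316) = 0.089769.
D >= 0, so the roots are real: z = (-b +/- sqrt(D)) / (2a) = (-0.637 +/- 0.299615) / (0.158).
  z_1 = (-0.637 + 0.299615) / (0.158) = -2.1353,   |z_1| = 2.1353.
  z_2 = (-0.637 - 0.299615) / (0.158) = -5.9279,   |z_2| = 5.9279.
Moduli of all roots: 2.1353, 5.9279.
All moduli strictly greater than 1? Yes.
Verdict: Invertible.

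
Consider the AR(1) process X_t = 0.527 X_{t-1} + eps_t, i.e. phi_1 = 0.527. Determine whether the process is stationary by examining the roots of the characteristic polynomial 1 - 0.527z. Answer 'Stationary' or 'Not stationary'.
\text{Stationary}

The AR(p) characteristic polynomial is P(z) = 1 - 0.527z.
Stationarity requires all roots to lie outside the unit circle, i.e. |z| > 1 for every root.
This is linear in z: 1 + (-0.527) z = 0  =>  z = -1/(-0.527) = 1.897533,  |z| = 1.897533.
Moduli of all roots: 1.8975.
All moduli strictly greater than 1? Yes.
Verdict: Stationary.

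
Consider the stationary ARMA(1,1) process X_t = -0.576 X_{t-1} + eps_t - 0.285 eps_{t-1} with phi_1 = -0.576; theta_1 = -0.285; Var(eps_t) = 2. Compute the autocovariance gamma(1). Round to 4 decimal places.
\gamma(1) = -3.0000

Multiply the model equation by X_{t-k} and take expectations. With theta_0 = psi_0 = 1 and psi_j the MA(infinity) weights, this gives
  gamma(k) - sum_i phi_i gamma(k-i) = c_k,
  c_k = sigma^2 * sum_{j=k..q} theta_j psi_{j-k}   (c_k = 0 for k > q),
using gamma(-m) = gamma(m).
psi-weights needed (psi_j = theta_j + sum_i phi_i psi_{j-i}):
  psi_1 = theta_1 + phi_1 = -0.285 + (-0.576) = -0.861
Right-hand sides:
  c_0 = sigma^2 (1 + theta_1 psi_1) = 2 * (1 + (-0.285)(-0.861)) = 2 * 1.245385 = 2.49077
  c_1 = sigma^2 theta_1 = 2 * (-0.285) = -0.57
  c_2 = 0
Equations for k = 0 and k = 1 (AR order 1):
  gamma(0) = phi_1 gamma(1) + c_0
  gamma(1) = phi_1 gamma(0) + c_1
Substituting the second into the first: gamma(0) (1 - phi_1^2) = c_0 + phi_1 c_1, so
  gamma(0) = (c_0 + phi_1 c_1) / (1 - phi_1^2) = (2.49077 + (-0.576)(-0.57)) / (1 - (-0.576)^2) = 2.81909 / 0.668224 = 4.21878.
  gamma(1) = phi_1 gamma(0) + c_1 = (-0.576)(4.21878) + (-0.57) = -3.000017.
Therefore gamma(1) = -3.0000 (to 4 decimal places).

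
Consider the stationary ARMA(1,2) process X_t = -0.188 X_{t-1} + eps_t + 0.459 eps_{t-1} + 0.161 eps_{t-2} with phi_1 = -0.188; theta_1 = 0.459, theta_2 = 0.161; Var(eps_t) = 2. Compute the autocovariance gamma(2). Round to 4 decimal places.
\gamma(2) = 0.2098

Multiply the model equation by X_{t-k} and take expectations. With theta_0 = psi_0 = 1 and psi_j the MA(infinity) weights, this gives
  gamma(k) - sum_i phi_i gamma(k-i) = c_k,
  c_k = sigma^2 * sum_{j=k..q} theta_j psi_{j-k}   (c_k = 0 for k > q),
using gamma(-m) = gamma(m).
psi-weights needed (psi_j = theta_j + sum_i phi_i psi_{j-i}):
  psi_1 = theta_1 + phi_1 = 0.459 + (-0.188) = 0.271
  psi_2 = theta_2 + phi_1 psi_1 = 0.161 + (-0.188)(0.271) = 0.110052
Right-hand sides:
  c_0 = sigma^2 (1 + theta_1 psi_1 + theta_2 psi_2) = 2 * (1 + (0.459)(0.271) + (0.161)(0.110052)) = 2 * 1.142107 = 2.284215
  c_1 = sigma^2 (theta_1 + theta_2 psi_1) = 2 * (0.459 + (0.161)(0.271)) = 1.005262
  c_2 = sigma^2 theta_2 = 2 * (0.161) = 0.322
Equations for k = 0 and k = 1 (AR order 1):
  gamma(0) = phi_1 gamma(1) + c_0
  gamma(1) = phi_1 gamma(0) + c_1
Substituting the second into the first: gamma(0) (1 - phi_1^2) = c_0 + phi_1 c_1, so
  gamma(0) = (c_0 + phi_1 c_1) / (1 - phi_1^2) = (2.284215 + (-0.188)(1.005262)) / (1 - (-0.188)^2) = 2.095225 / 0.964656 = 2.171992.
  gamma(1) = phi_1 gamma(0) + c_1 = (-0.188)(2.171992) + (1.005262) = 0.596927.
For k = 2: gamma(2) = phi_1 gamma(1) + c_2
  = (-0.188)(0.596927) + (0.322) = 0.209778.
Therefore gamma(2) = 0.2098 (to 4 decimal places).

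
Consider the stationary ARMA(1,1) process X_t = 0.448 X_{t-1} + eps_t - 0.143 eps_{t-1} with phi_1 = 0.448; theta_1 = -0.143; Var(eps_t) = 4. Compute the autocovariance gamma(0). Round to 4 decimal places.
\gamma(0) = 4.4655

Multiply the model equation by X_{t-k} and take expectations. With theta_0 = psi_0 = 1 and psi_j the MA(infinity) weights, this gives
  gamma(k) - sum_i phi_i gamma(k-i) = c_k,
  c_k = sigma^2 * sum_{j=k..q} theta_j psi_{j-k}   (c_k = 0 for k > q),
using gamma(-m) = gamma(m).
psi-weights needed (psi_j = theta_j + sum_i phi_i psi_{j-i}):
  psi_1 = theta_1 + phi_1 = -0.143 + (0.448) = 0.305
Right-hand sides:
  c_0 = sigma^2 (1 + theta_1 psi_1) = 4 * (1 + (-0.143)(0.305)) = 4 * 0.956385 = 3.82554
  c_1 = sigma^2 theta_1 = 4 * (-0.143) = -0.572
  c_2 = 0
Equations for k = 0 and k = 1 (AR order 1):
  gamma(0) = phi_1 gamma(1) + c_0
  gamma(1) = phi_1 gamma(0) + c_1
Substituting the second into the first: gamma(0) (1 - phi_1^2) = c_0 + phi_1 c_1, so
  gamma(0) = (c_0 + phi_1 c_1) / (1 - phi_1^2) = (3.82554 + (0.448)(-0.572)) / (1 - (0.448)^2) = 3.569284 / 0.799296 = 4.465535.
Therefore gamma(0) = 4.4655 (to 4 decimal places).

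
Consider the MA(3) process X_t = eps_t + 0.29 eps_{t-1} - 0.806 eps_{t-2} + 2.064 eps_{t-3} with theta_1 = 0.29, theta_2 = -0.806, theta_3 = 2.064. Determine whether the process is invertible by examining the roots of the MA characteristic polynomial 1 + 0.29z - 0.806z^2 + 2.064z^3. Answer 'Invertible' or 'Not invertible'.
\text{Not invertible}

The MA(q) characteristic polynomial is P(z) = 1 + 0.29z - 0.806z^2 + 2.064z^3.
Invertibility requires all roots to lie outside the unit circle, i.e. |z| > 1 for every root.
Degree 3: look for a simple real root z0 first, then factor out (1 - z/z0) and solve the remaining quadratic.
Testing z0 = -0.625: P(-0.625) = 1 + (0.29)(-0.625) + (-0.806)(-0.625)^2 + (2.064)(-0.625)^3
  = 1 + (-0.18125) + (-0.314844) + (-0.503906) = 0.  So z_0 = -0.625 is a root, |z_0| = 0.625.
Divide out the factor (1 + 1.6 z) = (1 - z/z0) (since 1/z0 = -1.6):
  P(z) = (1 + 1.6 z)(1 + (-1.31) z + (1.29) z^2)
  [check: z-coef -1.31 - (-1.6) = 0.29; z^2-coef 1.29 - (-1.6)(-1.31) = -0.806; z^3-coef -(-1.6)(1.29) = 2.064.]
Remaining roots from the quadratic factor 1 + (-1.31) z + (1.29) z^2:
  Set 1 + (-1.31) z + (1.29) z^2 = 0, i.e. a z^2 + b z + c = 0 with a = 1.29, b = -1.31, c = 1.
  Discriminant D = b^2 - 4ac = (-1.31)^2 - 4*(1.29)*1 = 1.7161 - (5.16) = -3.4439.
  D < 0, so the roots are the complex-conjugate pair z = (-b +/- i sqrt(-D)) / (2a) = 0.5078 +/- 0.7193i.
  For a conjugate pair |z|^2 = z * conj(z) = (product of roots) = c/a = 1/(1.29) = 0.775194, so |z| = sqrt(0.775194) = 0.8805 for both roots.
Moduli of all roots: 0.6250, 0.8805, 0.8805.
All moduli strictly greater than 1? No.
Verdict: Not invertible.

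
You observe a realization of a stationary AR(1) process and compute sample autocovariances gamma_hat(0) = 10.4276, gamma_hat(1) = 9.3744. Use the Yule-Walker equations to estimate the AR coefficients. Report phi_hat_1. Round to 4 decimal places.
\hat\phi_{1} = 0.8990

The Yule-Walker equations for an AR(p) process read, in matrix form,
  Gamma_p phi = r_p,   with   (Gamma_p)_{ij} = gamma(|i - j|),
                       (r_p)_i = gamma(i),   i,j = 1..p.
Substitute the sample gammas (Toeplitz matrix and right-hand side of size 1):
  Gamma_p = [[10.4276]]
  r_p     = [9.3744]
With p = 1 this is the single equation gamma(0) phi_1 = gamma(1):
  phi_hat_1 = gamma(1) / gamma(0) = 9.3744 / 10.4276 = 0.8990.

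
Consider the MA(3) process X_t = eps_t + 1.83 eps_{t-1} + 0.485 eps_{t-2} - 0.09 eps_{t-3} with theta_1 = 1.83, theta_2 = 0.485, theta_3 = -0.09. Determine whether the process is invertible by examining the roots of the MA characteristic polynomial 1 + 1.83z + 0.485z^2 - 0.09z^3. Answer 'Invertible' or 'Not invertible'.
\text{Not invertible}

The MA(q) characteristic polynomial is P(z) = 1 + 1.83z + 0.485z^2 - 0.09z^3.
Invertibility requires all roots to lie outside the unit circle, i.e. |z| > 1 for every root.
Degree 3: look for a simple real root z0 first, then factor out (1 - z/z0) and solve the remaining quadratic.
Testing z0 = -2: P(-2) = 1 + (1.83)(-2) + (0.485)(-2)^2 + (-0.09)(-2)^3
  = 1 + (-3.66) + (1.94) + (0.72) = 0.  So z_0 = -2 is a root, |z_0| = 2.
Divide out the factor (1 + 0.5 z) = (1 - z/z0) (since 1/z0 = -0.5):
  P(z) = (1 + 0.5 z)(1 + (1.33) z + (-0.18) z^2)
  [check: z-coef 1.33 - (-0.5) = 1.83; z^2-coef -0.18 - (-0.5)(1.33) = 0.485; z^3-coef -(-0.5)(-0.18) = -0.09.]
Remaining roots from the quadratic factor 1 + (1.33) z + (-0.18) z^2:
  Set 1 + (1.33) z + (-0.18) z^2 = 0, i.e. a z^2 + b z + c = 0 with a = -0.18, b = 1.33, c = 1.
  Discriminant D = b^2 - 4ac = (1.33)^2 - 4*(-0.18)*1 = 1.7689 - (-0.72) = 2.4889.
  D >= 0, so the roots are real: z = (-b +/- sqrt(D)) / (2a) = (-1.33 +/- 1.577625) / (-0.36).
    z_1 = (-1.33 + 1.577625) / (-0.36) = -0.6878,   |z_1| = 0.6878.
    z_2 = (-1.33 - 1.577625) / (-0.36) = 8.0767,   |z_2| = 8.0767.
Moduli of all roots: 2.0000, 0.6878, 8.0767.
All moduli strictly greater than 1? No.
Verdict: Not invertible.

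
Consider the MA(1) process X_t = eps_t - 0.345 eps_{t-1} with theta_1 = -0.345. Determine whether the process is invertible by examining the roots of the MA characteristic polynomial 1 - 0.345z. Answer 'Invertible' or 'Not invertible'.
\text{Invertible}

The MA(q) characteristic polynomial is P(z) = 1 - 0.345z.
Invertibility requires all roots to lie outside the unit circle, i.e. |z| > 1 for every root.
This is linear in z: 1 + (-0.345) z = 0  =>  z = -1/(-0.345) = 2.898551,  |z| = 2.898551.
Moduli of all roots: 2.8986.
All moduli strictly greater than 1? Yes.
Verdict: Invertible.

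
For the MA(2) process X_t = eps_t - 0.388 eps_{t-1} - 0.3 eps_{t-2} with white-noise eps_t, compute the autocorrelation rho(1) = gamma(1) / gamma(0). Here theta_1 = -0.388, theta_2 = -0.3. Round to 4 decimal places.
\rho(1) = -0.2189

For an MA(q) process with theta_0 = 1, the autocovariance is
  gamma(k) = sigma^2 * sum_{i=0..q-k} theta_i * theta_{i+k},
and rho(k) = gamma(k) / gamma(0). Sigma^2 cancels.
  numerator   = (1)*(-0.388) + (-0.388)*(-0.3) = -0.2716.
  denominator = (1)^2 + (-0.388)^2 + (-0.3)^2 = 1.240544.
  rho(1) = -0.2716 / 1.240544 = -0.2189.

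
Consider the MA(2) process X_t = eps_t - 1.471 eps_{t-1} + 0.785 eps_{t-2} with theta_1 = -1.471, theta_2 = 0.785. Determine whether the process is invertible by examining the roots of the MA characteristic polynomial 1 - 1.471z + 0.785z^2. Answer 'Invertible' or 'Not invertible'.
\text{Invertible}

The MA(q) characteristic polynomial is P(z) = 1 - 1.471z + 0.785z^2.
Invertibility requires all roots to lie outside the unit circle, i.e. |z| > 1 for every root.
Set 1 + (-1.471) z + (0.785) z^2 = 0, i.e. a z^2 + b z + c = 0 with a = 0.785, b = -1.471, c = 1.
Discriminant D = b^2 - 4ac = (-1.471)^2 - 4*(0.785)*1 = 2.163841 - (3.14) = -0.976159.
D < 0, so the roots are the complex-conjugate pair z = (-b +/- i sqrt(-D)) / (2a) = 0.9369 +/- 0.6293i.
For a conjugate pair |z|^2 = z * conj(z) = (product of roots) = c/a = 1/(0.785) = 1.273885, so |z| = sqrt(1.273885) = 1.1287 for both roots.
Moduli of all roots: 1.1287, 1.1287.
All moduli strictly greater than 1? Yes.
Verdict: Invertible.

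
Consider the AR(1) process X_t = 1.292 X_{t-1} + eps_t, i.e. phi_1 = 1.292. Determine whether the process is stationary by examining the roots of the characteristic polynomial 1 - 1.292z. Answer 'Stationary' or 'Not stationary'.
\text{Not stationary}

The AR(p) characteristic polynomial is P(z) = 1 - 1.292z.
Stationarity requires all roots to lie outside the unit circle, i.e. |z| > 1 for every root.
This is linear in z: 1 + (-1.292) z = 0  =>  z = -1/(-1.292) = 0.773994,  |z| = 0.773994.
Moduli of all roots: 0.7740.
All moduli strictly greater than 1? No.
Verdict: Not stationary.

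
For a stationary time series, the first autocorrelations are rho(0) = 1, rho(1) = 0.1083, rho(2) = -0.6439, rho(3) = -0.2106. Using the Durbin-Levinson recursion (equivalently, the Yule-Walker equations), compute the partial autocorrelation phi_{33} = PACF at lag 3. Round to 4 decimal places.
\phi_{33} = -0.0411

The PACF at lag k is phi_{kk}, the last component of the solution
to the Yule-Walker system G_k phi = r_k where
  (G_k)_{ij} = rho(|i - j|), (r_k)_i = rho(i), i,j = 1..k.
Equivalently, Durbin-Levinson gives phi_{kk} iteratively:
  phi_{11} = rho(1)
  phi_{kk} = [rho(k) - sum_{j=1..k-1} phi_{k-1,j} rho(k-j)]
            / [1 - sum_{j=1..k-1} phi_{k-1,j} rho(j)],
  phi_{k,j} = phi_{k-1,j} - phi_{kk} phi_{k-1,k-j},  j = 1..k-1.
Step k = 1:
  phi_11 = rho(1) = 0.1083.
Step k = 2:
  phi_22 = [rho(2) - phi_11 rho(1)] / [1 - phi_11 rho(1)] = [-0.6439 - (0.1083)(0.1083)] / [1 - (0.1083)(0.1083)]
         = -0.65562889 / 0.98827111 = -0.66341.
  Update: phi_21 = phi_11 - phi_22 phi_11 = 0.1083 - (-0.66341)(0.1083) = 0.180147.
Step k = 3:
  phi_33 = [rho(3) - phi_21 rho(2) - phi_22 rho(1)] / [1 - phi_21 rho(1) - phi_22 rho(2)]
    numerator   = -0.2106 - (0.180147)(-0.6439) - (-0.66341)(0.1083) = -0.02275586
    denominator = 1 - (0.180147)(0.1083) - (-0.66341)(-0.6439) = 0.55332038
  phi_33 = -0.02275586 / 0.55332038 = -0.0411.
Therefore phi_{33} = -0.0411.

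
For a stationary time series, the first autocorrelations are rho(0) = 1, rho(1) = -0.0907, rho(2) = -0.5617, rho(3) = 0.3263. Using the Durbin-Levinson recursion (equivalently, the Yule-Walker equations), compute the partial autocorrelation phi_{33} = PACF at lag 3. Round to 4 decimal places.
\phi_{33} = 0.2920

The PACF at lag k is phi_{kk}, the last component of the solution
to the Yule-Walker system G_k phi = r_k where
  (G_k)_{ij} = rho(|i - j|), (r_k)_i = rho(i), i,j = 1..k.
Equivalently, Durbin-Levinson gives phi_{kk} iteratively:
  phi_{11} = rho(1)
  phi_{kk} = [rho(k) - sum_{j=1..k-1} phi_{k-1,j} rho(k-j)]
            / [1 - sum_{j=1..k-1} phi_{k-1,j} rho(j)],
  phi_{k,j} = phi_{k-1,j} - phi_{kk} phi_{k-1,k-j},  j = 1..k-1.
Step k = 1:
  phi_11 = rho(1) = -0.0907.
Step k = 2:
  phi_22 = [rho(2) - phi_11 rho(1)] / [1 - phi_11 rho(1)] = [-0.5617 - (-0.0907)(-0.0907)] / [1 - (-0.0907)(-0.0907)]
         = -0.56992649 / 0.99177351 = -0.574654.
  Update: phi_21 = phi_11 - phi_22 phi_11 = -0.0907 - (-0.574654)(-0.0907) = -0.142821.
Step k = 3:
  phi_33 = [rho(3) - phi_21 rho(2) - phi_22 rho(1)] / [1 - phi_21 rho(1) - phi_22 rho(2)]
    numerator   = 0.3263 - (-0.142821)(-0.5617) - (-0.574654)(-0.0907) = 0.19395628
    denominator = 1 - (-0.142821)(-0.0907) - (-0.574654)(-0.5617) = 0.66426304
  phi_33 = 0.19395628 / 0.66426304 = 0.292.
Therefore phi_{33} = 0.2920.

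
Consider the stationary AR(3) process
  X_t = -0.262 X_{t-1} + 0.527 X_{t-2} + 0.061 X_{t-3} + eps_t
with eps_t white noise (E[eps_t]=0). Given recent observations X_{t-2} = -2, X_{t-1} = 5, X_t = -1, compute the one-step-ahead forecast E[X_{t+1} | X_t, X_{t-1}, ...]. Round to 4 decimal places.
E[X_{t+1} \mid \mathcal F_t] = 2.7750

For an AR(p) model X_t = c + sum_i phi_i X_{t-i} + eps_t, the
one-step-ahead conditional mean is
  E[X_{t+1} | X_t, ...] = c + sum_i phi_i X_{t+1-i}.
Substitute known values:
  E[X_{t+1} | ...] = (-0.262) * (-1) + (0.527) * (5) + (0.061) * (-2)
                   = 2.7750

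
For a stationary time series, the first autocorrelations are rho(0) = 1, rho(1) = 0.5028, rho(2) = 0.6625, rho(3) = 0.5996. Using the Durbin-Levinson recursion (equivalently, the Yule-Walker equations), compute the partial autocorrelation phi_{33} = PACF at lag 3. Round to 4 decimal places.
\phi_{33} = 0.3319

The PACF at lag k is phi_{kk}, the last component of the solution
to the Yule-Walker system G_k phi = r_k where
  (G_k)_{ij} = rho(|i - j|), (r_k)_i = rho(i), i,j = 1..k.
Equivalently, Durbin-Levinson gives phi_{kk} iteratively:
  phi_{11} = rho(1)
  phi_{kk} = [rho(k) - sum_{j=1..k-1} phi_{k-1,j} rho(k-j)]
            / [1 - sum_{j=1..k-1} phi_{k-1,j} rho(j)],
  phi_{k,j} = phi_{k-1,j} - phi_{kk} phi_{k-1,k-j},  j = 1..k-1.
Step k = 1:
  phi_11 = rho(1) = 0.5028.
Step k = 2:
  phi_22 = [rho(2) - phi_11 rho(1)] / [1 - phi_11 rho(1)] = [0.6625 - (0.5028)(0.5028)] / [1 - (0.5028)(0.5028)]
         = 0.40969216 / 0.74719216 = 0.548309.
  Update: phi_21 = phi_11 - phi_22 phi_11 = 0.5028 - (0.548309)(0.5028) = 0.22711.
Step k = 3:
  phi_33 = [rho(3) - phi_21 rho(2) - phi_22 rho(1)] / [1 - phi_21 rho(1) - phi_22 rho(2)]
    numerator   = 0.5996 - (0.22711)(0.6625) - (0.548309)(0.5028) = 0.17344971
    denominator = 1 - (0.22711)(0.5028) - (0.548309)(0.6625) = 0.52255428
  phi_33 = 0.17344971 / 0.52255428 = 0.3319.
Therefore phi_{33} = 0.3319.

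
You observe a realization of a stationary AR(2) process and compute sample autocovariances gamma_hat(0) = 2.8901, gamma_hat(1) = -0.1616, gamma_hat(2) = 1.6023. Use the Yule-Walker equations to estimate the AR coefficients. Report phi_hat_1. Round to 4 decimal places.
\hat\phi_{1} = -0.0250

The Yule-Walker equations for an AR(p) process read, in matrix form,
  Gamma_p phi = r_p,   with   (Gamma_p)_{ij} = gamma(|i - j|),
                       (r_p)_i = gamma(i),   i,j = 1..p.
Substitute the sample gammas (Toeplitz matrix and right-hand side of size 2):
  Gamma_p = [[2.8901, -0.1616], [-0.1616, 2.8901]]
  r_p     = [-0.1616, 1.6023]
Written out:
  2.8901 phi_1 - 0.1616 phi_2 = -0.1616
  -0.1616 phi_1 + 2.8901 phi_2 = 1.6023
Solve by Cramer's rule:
  det = gamma(0)^2 - gamma(1)^2 = (2.8901)^2 - (-0.1616)^2 = 8.35267801 - 0.02611456 = 8.32656345
  phi_hat_1 = [gamma(1) gamma(0) - gamma(1) gamma(2)] / det = [(-0.1616)(2.8901) - (-0.1616)(1.6023)] / 8.32656345 = -0.20810848 / 8.32656345 = -0.025
  phi_hat_2 = [gamma(0) gamma(2) - gamma(1)^2] / det = [(2.8901)(1.6023) - (-0.1616)^2] / 8.32656345 = 4.60469267 / 8.32656345 = 0.553
So phi_hat = [-0.0250, 0.5530].
Therefore phi_hat_1 = -0.0250.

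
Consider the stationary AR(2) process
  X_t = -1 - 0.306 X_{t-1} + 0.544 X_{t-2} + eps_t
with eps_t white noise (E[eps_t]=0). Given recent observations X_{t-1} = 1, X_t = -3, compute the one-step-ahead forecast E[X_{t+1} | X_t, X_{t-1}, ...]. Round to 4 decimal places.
E[X_{t+1} \mid \mathcal F_t] = 0.4620

For an AR(p) model X_t = c + sum_i phi_i X_{t-i} + eps_t, the
one-step-ahead conditional mean is
  E[X_{t+1} | X_t, ...] = c + sum_i phi_i X_{t+1-i}.
Substitute known values:
  E[X_{t+1} | ...] = -1 + (-0.306) * (-3) + (0.544) * (1)
                   = 0.4620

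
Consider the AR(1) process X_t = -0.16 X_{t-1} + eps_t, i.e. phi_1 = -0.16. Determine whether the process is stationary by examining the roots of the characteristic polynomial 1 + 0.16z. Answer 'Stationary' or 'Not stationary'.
\text{Stationary}

The AR(p) characteristic polynomial is P(z) = 1 + 0.16z.
Stationarity requires all roots to lie outside the unit circle, i.e. |z| > 1 for every root.
This is linear in z: 1 + (0.16) z = 0  =>  z = -1/(0.16) = -6.25,  |z| = 6.25.
Moduli of all roots: 6.2500.
All moduli strictly greater than 1? Yes.
Verdict: Stationary.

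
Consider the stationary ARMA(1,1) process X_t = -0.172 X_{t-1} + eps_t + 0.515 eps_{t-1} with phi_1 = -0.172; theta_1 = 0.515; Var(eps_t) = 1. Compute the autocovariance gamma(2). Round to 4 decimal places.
\gamma(2) = -0.0554

Multiply the model equation by X_{t-k} and take expectations. With theta_0 = psi_0 = 1 and psi_j the MA(infinity) weights, this gives
  gamma(k) - sum_i phi_i gamma(k-i) = c_k,
  c_k = sigma^2 * sum_{j=k..q} theta_j psi_{j-k}   (c_k = 0 for k > q),
using gamma(-m) = gamma(m).
psi-weights needed (psi_j = theta_j + sum_i phi_i psi_{j-i}):
  psi_1 = theta_1 + phi_1 = 0.515 + (-0.172) = 0.343
Right-hand sides:
  c_0 = sigma^2 (1 + theta_1 psi_1) = 1 * (1 + (0.515)(0.343)) = 1 * 1.176645 = 1.176645
  c_1 = sigma^2 theta_1 = 1 * (0.515) = 0.515
  c_2 = 0
Equations for k = 0 and k = 1 (AR order 1):
  gamma(0) = phi_1 gamma(1) + c_0
  gamma(1) = phi_1 gamma(0) + c_1
Substituting the second into the first: gamma(0) (1 - phi_1^2) = c_0 + phi_1 c_1, so
  gamma(0) = (c_0 + phi_1 c_1) / (1 - phi_1^2) = (1.176645 + (-0.172)(0.515)) / (1 - (-0.172)^2) = 1.088065 / 0.970416 = 1.121236.
  gamma(1) = phi_1 gamma(0) + c_1 = (-0.172)(1.121236) + (0.515) = 0.322147.
For k = 2 (> q): gamma(2) = phi_1 gamma(1) = (-0.172)(0.322147) = -0.055409.
Therefore gamma(2) = -0.0554 (to 4 decimal places).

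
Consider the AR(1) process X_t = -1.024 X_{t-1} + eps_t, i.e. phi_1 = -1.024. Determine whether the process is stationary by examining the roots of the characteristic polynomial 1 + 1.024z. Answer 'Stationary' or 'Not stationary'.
\text{Not stationary}

The AR(p) characteristic polynomial is P(z) = 1 + 1.024z.
Stationarity requires all roots to lie outside the unit circle, i.e. |z| > 1 for every root.
This is linear in z: 1 + (1.024) z = 0  =>  z = -1/(1.024) = -0.976562,  |z| = 0.976562.
Moduli of all roots: 0.9766.
All moduli strictly greater than 1? No.
Verdict: Not stationary.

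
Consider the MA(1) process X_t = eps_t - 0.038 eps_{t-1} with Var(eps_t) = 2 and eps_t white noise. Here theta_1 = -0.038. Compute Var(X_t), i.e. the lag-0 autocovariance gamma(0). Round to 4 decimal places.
\gamma(0) = 2.0029

For an MA(q) process X_t = eps_t + sum_i theta_i eps_{t-i} with
Var(eps_t) = sigma^2, the variance is
  gamma(0) = sigma^2 * (1 + sum_i theta_i^2).
  sum_i theta_i^2 = (-0.038)^2 = 0.001444.
  gamma(0) = 2 * (1 + 0.001444) = 2 * 1.001444 = 2.002888, which rounds to 2.0029.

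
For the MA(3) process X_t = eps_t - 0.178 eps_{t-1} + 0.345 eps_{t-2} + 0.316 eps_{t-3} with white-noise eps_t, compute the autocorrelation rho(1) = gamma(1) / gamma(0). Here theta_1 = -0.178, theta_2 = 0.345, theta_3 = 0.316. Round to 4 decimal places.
\rho(1) = -0.1043

For an MA(q) process with theta_0 = 1, the autocovariance is
  gamma(k) = sigma^2 * sum_{i=0..q-k} theta_i * theta_{i+k},
and rho(k) = gamma(k) / gamma(0). Sigma^2 cancels.
  numerator   = (1)*(-0.178) + (-0.178)*(0.345) + (0.345)*(0.316) = -0.13039.
  denominator = (1)^2 + (-0.178)^2 + (0.345)^2 + (0.316)^2 = 1.250565.
  rho(1) = -0.13039 / 1.250565 = -0.1043.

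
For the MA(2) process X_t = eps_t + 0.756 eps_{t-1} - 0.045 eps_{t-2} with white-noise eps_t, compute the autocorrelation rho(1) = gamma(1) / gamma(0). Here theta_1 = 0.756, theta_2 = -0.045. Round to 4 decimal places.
\rho(1) = 0.4588

For an MA(q) process with theta_0 = 1, the autocovariance is
  gamma(k) = sigma^2 * sum_{i=0..q-k} theta_i * theta_{i+k},
and rho(k) = gamma(k) / gamma(0). Sigma^2 cancels.
  numerator   = (1)*(0.756) + (0.756)*(-0.045) = 0.72198.
  denominator = (1)^2 + (0.756)^2 + (-0.045)^2 = 1.573561.
  rho(1) = 0.72198 / 1.573561 = 0.4588.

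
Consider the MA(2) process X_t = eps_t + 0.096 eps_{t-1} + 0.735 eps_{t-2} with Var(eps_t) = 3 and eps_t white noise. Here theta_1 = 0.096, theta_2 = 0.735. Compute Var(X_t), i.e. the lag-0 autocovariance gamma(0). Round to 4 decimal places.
\gamma(0) = 4.6483

For an MA(q) process X_t = eps_t + sum_i theta_i eps_{t-i} with
Var(eps_t) = sigma^2, the variance is
  gamma(0) = sigma^2 * (1 + sum_i theta_i^2).
  sum_i theta_i^2 = (0.096)^2 + (0.735)^2 = 0.009216 + 0.540225 = 0.549441.
  gamma(0) = 3 * (1 + 0.549441) = 3 * 1.549441 = 4.648323, which rounds to 4.6483.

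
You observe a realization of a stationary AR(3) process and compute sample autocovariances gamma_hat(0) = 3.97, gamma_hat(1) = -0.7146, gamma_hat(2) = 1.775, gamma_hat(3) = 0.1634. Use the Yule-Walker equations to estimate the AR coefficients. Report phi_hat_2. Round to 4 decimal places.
\hat\phi_{2} = 0.4500

The Yule-Walker equations for an AR(p) process read, in matrix form,
  Gamma_p phi = r_p,   with   (Gamma_p)_{ij} = gamma(|i - j|),
                       (r_p)_i = gamma(i),   i,j = 1..p.
Substitute the sample gammas (Toeplitz matrix and right-hand side of size 3):
  Gamma_p = [[3.97, -0.7146, 1.775], [-0.7146, 3.97, -0.7146], [1.775, -0.7146, 3.97]]
  r_p     = [-0.7146, 1.775, 0.1634]
Written out (R1..R3):
  (R1) 3.97 phi_1 - 0.7146 phi_2 + 1.775 phi_3 = -0.7146
  (R2) -0.7146 phi_1 + 3.97 phi_2 - 0.7146 phi_3 = 1.775
  (R3) 1.775 phi_1 - 0.7146 phi_2 + 3.97 phi_3 = 0.1634
Gaussian elimination:
  R2 <- R2 - (-0.7146/3.97) R1 = R2 - (-0.18) R1:  3.841372 phi_2 - 0.3951 phi_3 = 1.646372
  R3 <- R3 - (1.775/3.97) R1 = R3 - (0.447103) R1:  -0.3951 phi_2 + 3.176392 phi_3 = 0.4829
  R3 <- R3 - (-0.3951/3.841372) R2 = R3 - (-0.102854) R2:  3.135754 phi_3 = 0.652236
Back-substitution:
  phi_hat_3 = 0.652236 / 3.135754 = 0.208
  phi_hat_2 = (1.646372 - (-0.3951)(0.208)) / 3.841372 = 0.449983
  phi_hat_1 = (-0.7146 - (-0.7146)(0.449983) - (1.775)(0.208)) / 3.97 = -0.192
So phi_hat = [-0.1920, 0.4500, 0.2080].
Therefore phi_hat_2 = 0.4500.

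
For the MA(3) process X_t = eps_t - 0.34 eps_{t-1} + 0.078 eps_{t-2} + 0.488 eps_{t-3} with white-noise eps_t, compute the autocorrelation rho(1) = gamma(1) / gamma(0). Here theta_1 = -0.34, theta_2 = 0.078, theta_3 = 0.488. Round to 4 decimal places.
\rho(1) = -0.2415

For an MA(q) process with theta_0 = 1, the autocovariance is
  gamma(k) = sigma^2 * sum_{i=0..q-k} theta_i * theta_{i+k},
and rho(k) = gamma(k) / gamma(0). Sigma^2 cancels.
  numerator   = (1)*(-0.34) + (-0.34)*(0.078) + (0.078)*(0.488) = -0.328456.
  denominator = (1)^2 + (-0.34)^2 + (0.078)^2 + (0.488)^2 = 1.359828.
  rho(1) = -0.328456 / 1.359828 = -0.2415.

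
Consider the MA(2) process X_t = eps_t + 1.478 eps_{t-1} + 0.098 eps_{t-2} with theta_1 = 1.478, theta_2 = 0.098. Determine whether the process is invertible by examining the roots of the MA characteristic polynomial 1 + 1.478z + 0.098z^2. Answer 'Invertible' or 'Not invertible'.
\text{Not invertible}

The MA(q) characteristic polynomial is P(z) = 1 + 1.478z + 0.098z^2.
Invertibility requires all roots to lie outside the unit circle, i.e. |z| > 1 for every root.
Set 1 + (1.478) z + (0.098) z^2 = 0, i.e. a z^2 + b z + c = 0 with a = 0.098, b = 1.478, c = 1.
Discriminant D = b^2 - 4ac = (1.478)^2 - 4*(0.098)*1 = 2.184484 - (0.392) = 1.792484.
D >= 0, so the roots are real: z = (-b +/- sqrt(D)) / (2a) = (-1.478 +/- 1.338837) / (0.196).
  z_1 = (-1.478 + 1.338837) / (0.196) = -0.71,   |z_1| = 0.71.
  z_2 = (-1.478 - 1.338837) / (0.196) = -14.3716,   |z_2| = 14.3716.
Moduli of all roots: 0.7100, 14.3716.
All moduli strictly greater than 1? No.
Verdict: Not invertible.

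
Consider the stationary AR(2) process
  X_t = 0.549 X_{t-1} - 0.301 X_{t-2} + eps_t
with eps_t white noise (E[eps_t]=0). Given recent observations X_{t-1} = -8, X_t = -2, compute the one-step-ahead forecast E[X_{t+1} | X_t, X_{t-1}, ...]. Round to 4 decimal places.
E[X_{t+1} \mid \mathcal F_t] = 1.3100

For an AR(p) model X_t = c + sum_i phi_i X_{t-i} + eps_t, the
one-step-ahead conditional mean is
  E[X_{t+1} | X_t, ...] = c + sum_i phi_i X_{t+1-i}.
Substitute known values:
  E[X_{t+1} | ...] = (0.549) * (-2) + (-0.301) * (-8)
                   = 1.3100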